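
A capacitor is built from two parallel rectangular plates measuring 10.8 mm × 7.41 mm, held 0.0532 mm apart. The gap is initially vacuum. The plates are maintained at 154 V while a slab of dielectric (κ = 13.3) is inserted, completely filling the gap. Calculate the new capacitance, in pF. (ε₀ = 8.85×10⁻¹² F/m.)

A = 10.8 × 7.41 mm² = 8.00×10⁻⁵ m².
Initially C₁ = ε₀A/d = 8.85×10⁻¹² × 8.00×10⁻⁵ / 5.32×10⁻⁵ = 1.33×10⁻¹¹ F.
C = κε₀A/d scales with κ, so C₂/C₁ = κ = 13.3.
C₂ = 13.3 × 1.33×10⁻¹¹ = 1.77×10⁻¹⁰ F.

C ≈ 177 pF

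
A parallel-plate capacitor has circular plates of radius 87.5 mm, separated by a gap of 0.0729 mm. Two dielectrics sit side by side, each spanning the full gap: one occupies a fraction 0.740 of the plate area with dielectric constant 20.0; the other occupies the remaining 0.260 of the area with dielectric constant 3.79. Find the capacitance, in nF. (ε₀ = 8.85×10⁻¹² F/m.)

A = π(87.5 mm)² = 2.41×10⁻² m².
Side-by-side slabs ⇒ two capacitors in parallel, each spanning the full gap.
C₁ = κ₁ε₀A₁/d = 20.0 × 8.85×10⁻¹² × 1.78×10⁻² / 7.29×10⁻⁵ = 4.32×10⁻⁸ F.
C₂ = κ₂ε₀A₂/d = 3.79 × 8.85×10⁻¹² × 6.25×10⁻³ / 7.29×10⁻⁵ = 2.88×10⁻⁹ F.
C = C₁ + C₂ = 4.61×10⁻⁸ F.

C ≈ 46.1 nF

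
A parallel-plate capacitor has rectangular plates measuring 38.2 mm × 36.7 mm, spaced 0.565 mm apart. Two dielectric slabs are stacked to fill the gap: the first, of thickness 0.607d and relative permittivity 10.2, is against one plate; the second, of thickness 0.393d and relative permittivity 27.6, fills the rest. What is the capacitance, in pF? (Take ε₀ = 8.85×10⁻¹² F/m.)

A = 38.2 × 36.7 mm² = 1.40×10⁻³ m².
Stacked slabs ⇒ two capacitors in series, each with the full plate area.
C₁ = κ₁ε₀A/d₁ = 10.2 × 8.85×10⁻¹² × 1.40×10⁻³ / 3.43×10⁻⁴ = 3.69×10⁻¹⁰ F.
C₂ = κ₂ε₀A/d₂ = 27.6 × 8.85×10⁻¹² × 1.40×10⁻³ / 2.22×10⁻⁴ = 1.54×10⁻⁹ F.
C = (1/C₁ + 1/C₂)⁻¹ = 2.98×10⁻¹⁰ F.

C ≈ 298 pF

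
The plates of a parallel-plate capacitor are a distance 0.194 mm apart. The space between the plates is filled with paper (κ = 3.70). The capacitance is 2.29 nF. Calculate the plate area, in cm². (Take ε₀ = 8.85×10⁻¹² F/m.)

A = Cd/(κε₀) = 2.29×10⁻⁹ × 1.94×10⁻⁴ / (3.70 × 8.85×10⁻¹²) = 1.36×10⁻² m².

A ≈ 136 cm²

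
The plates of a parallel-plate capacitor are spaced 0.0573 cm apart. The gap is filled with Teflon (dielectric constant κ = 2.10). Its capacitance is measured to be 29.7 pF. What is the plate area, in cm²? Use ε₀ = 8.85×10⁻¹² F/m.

A = Cd/(κε₀) = 2.97×10⁻¹¹ × 5.73×10⁻⁴ / (2.10 × 8.85×10⁻¹²) = 9.16×10⁻⁴ m².

9.16 cm²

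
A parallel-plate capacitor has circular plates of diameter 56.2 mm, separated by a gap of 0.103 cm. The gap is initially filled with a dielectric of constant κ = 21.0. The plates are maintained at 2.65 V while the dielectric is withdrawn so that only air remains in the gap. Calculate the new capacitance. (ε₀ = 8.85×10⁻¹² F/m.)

C ≈ 21.3 pF

A = π(56.2/2 mm)² = 2.48×10⁻³ m².
Initially C₁ = κε₀A/d = 21.0 × 8.85×10⁻¹² × 2.48×10⁻³ / 1.03×10⁻³ = 4.48×10⁻¹⁰ F.
C = κε₀A/d scales with κ, so C₂/C₁ = 1/κ = 1/21.0 = 0.0476.
C₂ = 0.0476 × 4.48×10⁻¹⁰ = 2.13×10⁻¹¹ F.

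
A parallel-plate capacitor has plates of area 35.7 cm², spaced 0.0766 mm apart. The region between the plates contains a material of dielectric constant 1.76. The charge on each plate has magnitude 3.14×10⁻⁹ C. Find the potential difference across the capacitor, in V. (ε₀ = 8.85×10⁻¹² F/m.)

A = 35.7 cm² = 3.57×10⁻³ m².
C = κε₀A/d = 1.76 × 8.85×10⁻¹² × 3.57×10⁻³ / 7.66×10⁻⁵ = 7.26×10⁻¹⁰ F.
V = Q/C = 3.14×10⁻⁹ / 7.26×10⁻¹⁰ = 4.33 V.

4.33 V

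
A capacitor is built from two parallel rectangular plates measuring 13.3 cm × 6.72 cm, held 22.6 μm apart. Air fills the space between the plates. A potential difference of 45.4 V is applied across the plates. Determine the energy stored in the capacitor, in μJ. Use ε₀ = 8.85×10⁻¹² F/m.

A = 13.3 × 6.72 cm² = 8.94×10⁻³ m².
C = ε₀A/d = 8.85×10⁻¹² × 8.94×10⁻³ / 2.26×10⁻⁵ = 3.50×10⁻⁹ F.
U = ½CV² = ½ × 3.50×10⁻⁹ × (45.4)² = 3.61×10⁻⁶ J.

U ≈ 3.61 μJ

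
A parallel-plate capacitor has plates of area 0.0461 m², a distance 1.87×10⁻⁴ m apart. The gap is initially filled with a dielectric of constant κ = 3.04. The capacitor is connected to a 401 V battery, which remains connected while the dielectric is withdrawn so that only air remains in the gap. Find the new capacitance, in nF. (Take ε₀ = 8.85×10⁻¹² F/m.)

Initially C₁ = κε₀A/d = 3.04 × 8.85×10⁻¹² × 4.61×10⁻² / 1.87×10⁻⁴ = 6.63×10⁻⁹ F.
C = κε₀A/d scales with κ, so C₂/C₁ = 1/κ = 1/3.04 = 0.329.
C₂ = 0.329 × 6.63×10⁻⁹ = 2.18×10⁻⁹ F.

C ≈ 2.18 nF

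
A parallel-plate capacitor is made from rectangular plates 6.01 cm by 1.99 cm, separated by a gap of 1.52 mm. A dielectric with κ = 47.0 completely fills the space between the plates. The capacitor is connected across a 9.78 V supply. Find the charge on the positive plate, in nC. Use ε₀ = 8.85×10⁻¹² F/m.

Q ≈ 3.20 nC

A = 6.01 × 1.99 cm² = 1.20×10⁻³ m².
C = κε₀A/d = 47.0 × 8.85×10⁻¹² × 1.20×10⁻³ / 1.52×10⁻³ = 3.27×10⁻¹⁰ F.
Q = CV = 3.27×10⁻¹⁰ × 9.78 = 3.20×10⁻⁹ C.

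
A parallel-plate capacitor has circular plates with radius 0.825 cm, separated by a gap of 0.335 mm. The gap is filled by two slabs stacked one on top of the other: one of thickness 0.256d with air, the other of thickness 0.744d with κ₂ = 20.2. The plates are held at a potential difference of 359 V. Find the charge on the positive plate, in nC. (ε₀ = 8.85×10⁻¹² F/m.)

A = π(0.825 cm)² = 2.14×10⁻⁴ m².
Stacked slabs ⇒ two capacitors in series, each with the full plate area.
C₁ = κ₁ε₀A/d₁ = 1.00 × 8.85×10⁻¹² × 2.14×10⁻⁴ / 8.58×10⁻⁵ = 2.21×10⁻¹¹ F.
C₂ = κ₂ε₀A/d₂ = 20.2 × 8.85×10⁻¹² × 2.14×10⁻⁴ / 2.49×10⁻⁴ = 1.53×10⁻¹⁰ F.
C = (1/C₁ + 1/C₂)⁻¹ = 1.93×10⁻¹¹ F.
Q = CV = 1.93×10⁻¹¹ × 359 = 6.93×10⁻⁹ C.

Q ≈ 6.93 nC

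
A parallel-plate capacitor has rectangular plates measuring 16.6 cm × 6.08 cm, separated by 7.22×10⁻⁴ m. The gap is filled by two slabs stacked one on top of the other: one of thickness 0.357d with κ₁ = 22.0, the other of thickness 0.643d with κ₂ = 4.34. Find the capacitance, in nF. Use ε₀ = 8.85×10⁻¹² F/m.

C ≈ 0.753 nF

A = 16.6 × 6.08 cm² = 1.01×10⁻² m².
Stacked slabs ⇒ two capacitors in series, each with the full plate area.
C₁ = κ₁ε₀A/d₁ = 22.0 × 8.85×10⁻¹² × 1.01×10⁻² / 2.58×10⁻⁴ = 7.62×10⁻⁹ F.
C₂ = κ₂ε₀A/d₂ = 4.34 × 8.85×10⁻¹² × 1.01×10⁻² / 4.64×10⁻⁴ = 8.35×10⁻¹⁰ F.
C = (1/C₁ + 1/C₂)⁻¹ = 7.53×10⁻¹⁰ F.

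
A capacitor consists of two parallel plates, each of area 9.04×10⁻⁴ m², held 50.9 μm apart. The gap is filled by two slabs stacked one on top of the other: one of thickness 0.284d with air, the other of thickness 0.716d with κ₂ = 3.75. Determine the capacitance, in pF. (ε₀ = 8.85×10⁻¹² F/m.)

331 pF

Stacked slabs ⇒ two capacitors in series, each with the full plate area.
C₁ = κ₁ε₀A/d₁ = 1.00 × 8.85×10⁻¹² × 9.04×10⁻⁴ / 1.45×10⁻⁵ = 5.53×10⁻¹⁰ F.
C₂ = κ₂ε₀A/d₂ = 3.75 × 8.85×10⁻¹² × 9.04×10⁻⁴ / 3.64×10⁻⁵ = 8.23×10⁻¹⁰ F.
C = (1/C₁ + 1/C₂)⁻¹ = 3.31×10⁻¹⁰ F.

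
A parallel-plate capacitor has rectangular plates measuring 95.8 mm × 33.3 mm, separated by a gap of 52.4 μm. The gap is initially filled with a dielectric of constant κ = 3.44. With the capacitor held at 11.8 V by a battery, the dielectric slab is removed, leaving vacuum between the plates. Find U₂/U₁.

U₂/U₁ ≈ 0.291

Battery connected ⇒ V is held fixed.
C₂ = 0.291 C₁ and U = ½CV², so U₂/U₁ = C₂/C₁ = 0.291.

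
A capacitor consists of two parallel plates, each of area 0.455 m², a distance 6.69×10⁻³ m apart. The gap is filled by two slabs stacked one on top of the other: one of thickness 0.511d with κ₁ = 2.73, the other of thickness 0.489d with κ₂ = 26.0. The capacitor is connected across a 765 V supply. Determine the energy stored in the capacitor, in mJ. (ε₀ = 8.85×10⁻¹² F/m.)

0.855 mJ

Stacked slabs ⇒ two capacitors in series, each with the full plate area.
C₁ = κ₁ε₀A/d₁ = 2.73 × 8.85×10⁻¹² × 0.455 / 3.42×10⁻³ = 3.22×10⁻⁹ F.
C₂ = κ₂ε₀A/d₂ = 26.0 × 8.85×10⁻¹² × 0.455 / 3.27×10⁻³ = 3.20×10⁻⁸ F.
C = (1/C₁ + 1/C₂)⁻¹ = 2.92×10⁻⁹ F.
U = ½CV² = ½ × 2.92×10⁻⁹ × (765)² = 8.55×10⁻⁴ J.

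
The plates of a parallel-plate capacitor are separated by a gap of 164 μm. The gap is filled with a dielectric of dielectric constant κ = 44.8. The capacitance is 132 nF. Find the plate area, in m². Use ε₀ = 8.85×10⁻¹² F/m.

A ≈ 0.0546 m²

A = Cd/(κε₀) = 1.32×10⁻⁷ × 1.64×10⁻⁴ / (44.8 × 8.85×10⁻¹²) = 5.46×10⁻² m².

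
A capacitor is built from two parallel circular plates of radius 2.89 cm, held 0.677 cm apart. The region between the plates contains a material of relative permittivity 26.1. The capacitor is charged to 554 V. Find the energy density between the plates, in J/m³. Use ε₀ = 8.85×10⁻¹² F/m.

u ≈ 0.773 J/m³

E = V/d = 554 / 6.77×10⁻³ = 8.18×10⁴ V/m.
u = ½κε₀E² = ½ × 26.1 × 8.85×10⁻¹² × (8.18×10⁴)² = 0.773 J/m³.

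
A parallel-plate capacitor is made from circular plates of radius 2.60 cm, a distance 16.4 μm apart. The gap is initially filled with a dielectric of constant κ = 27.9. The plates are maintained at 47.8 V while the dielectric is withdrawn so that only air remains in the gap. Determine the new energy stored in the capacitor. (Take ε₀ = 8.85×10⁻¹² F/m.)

A = π(2.60 cm)² = 2.12×10⁻³ m².
Initially C₁ = κε₀A/d = 27.9 × 8.85×10⁻¹² × 2.12×10⁻³ / 1.64×10⁻⁵ = 3.20×10⁻⁸ F.
U₁ = 3.65×10⁻⁵ J.
Battery connected ⇒ V is held fixed. C₂ = 0.0358 C₁ and U = ½CV², so U₂/U₁ = C₂/C₁ = 0.0358.
U₂ = 0.0358 × 3.65×10⁻⁵ = 1.31×10⁻⁶ J.

1.31 μJ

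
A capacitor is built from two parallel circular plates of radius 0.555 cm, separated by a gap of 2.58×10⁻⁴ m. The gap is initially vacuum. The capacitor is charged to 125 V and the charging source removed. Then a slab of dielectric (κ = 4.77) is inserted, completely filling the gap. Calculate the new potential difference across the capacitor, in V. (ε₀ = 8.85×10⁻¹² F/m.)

26.2 V

A = π(0.555 cm)² = 9.68×10⁻⁵ m².
Initially C₁ = ε₀A/d = 8.85×10⁻¹² × 9.68×10⁻⁵ / 2.58×10⁻⁴ = 3.32×10⁻¹² F.
V₁ = 1.25×10² V.
Isolated ⇒ Q is held fixed. C₂ = 4.77 C₁ and V = Q/C, so V₂/V₁ = C₁/C₂ = 0.210.
V₂ = 0.210 × 1.25×10² = 26.2 V.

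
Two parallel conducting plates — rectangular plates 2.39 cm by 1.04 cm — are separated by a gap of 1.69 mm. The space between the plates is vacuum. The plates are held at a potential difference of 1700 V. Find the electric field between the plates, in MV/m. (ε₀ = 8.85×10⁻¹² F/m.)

E = V/d = 1700 / 1.69×10⁻³ = 1.01×10⁶ V/m.

E ≈ 1.01 MV/m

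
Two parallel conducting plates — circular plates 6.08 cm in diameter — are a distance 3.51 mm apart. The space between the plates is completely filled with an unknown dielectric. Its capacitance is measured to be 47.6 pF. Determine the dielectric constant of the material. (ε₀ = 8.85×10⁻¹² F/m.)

A = π(6.08/2 cm)² = 2.90×10⁻³ m².
κ = Cd/(ε₀A) = 4.76×10⁻¹¹ × 3.51×10⁻³ / (8.85×10⁻¹² × 2.90×10⁻³) = 6.50.

κ ≈ 6.50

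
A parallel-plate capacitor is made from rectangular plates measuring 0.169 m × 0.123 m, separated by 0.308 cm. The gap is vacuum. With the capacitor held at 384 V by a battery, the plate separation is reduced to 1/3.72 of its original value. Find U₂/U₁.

Battery connected ⇒ V is held fixed.
C₂ = 3.72 C₁ and U = ½CV², so U₂/U₁ = C₂/C₁ = 3.72.

U₂/U₁ ≈ 3.72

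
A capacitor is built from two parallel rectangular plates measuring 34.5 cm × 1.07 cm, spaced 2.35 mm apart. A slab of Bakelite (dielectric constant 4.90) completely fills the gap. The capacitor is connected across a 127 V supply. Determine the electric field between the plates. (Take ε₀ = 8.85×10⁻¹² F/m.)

E = V/d = 127 / 2.35×10⁻³ = 5.40×10⁴ V/m.

E ≈ 54.0 kV/m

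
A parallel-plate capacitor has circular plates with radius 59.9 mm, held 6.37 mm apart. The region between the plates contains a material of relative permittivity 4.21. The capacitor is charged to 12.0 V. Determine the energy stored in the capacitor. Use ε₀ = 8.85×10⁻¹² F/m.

4.75 nJ

A = π(59.9 mm)² = 1.13×10⁻² m².
C = κε₀A/d = 4.21 × 8.85×10⁻¹² × 1.13×10⁻² / 6.37×10⁻³ = 6.59×10⁻¹¹ F.
U = ½CV² = ½ × 6.59×10⁻¹¹ × (12.0)² = 4.75×10⁻⁹ J.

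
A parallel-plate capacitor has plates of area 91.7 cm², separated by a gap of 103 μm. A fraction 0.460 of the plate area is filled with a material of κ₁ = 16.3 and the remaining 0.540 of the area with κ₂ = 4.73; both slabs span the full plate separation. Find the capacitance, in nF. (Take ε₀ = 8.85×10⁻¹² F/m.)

7.92 nF

A = 91.7 cm² = 9.17×10⁻³ m².
Side-by-side slabs ⇒ two capacitors in parallel, each spanning the full gap.
C₁ = κ₁ε₀A₁/d = 16.3 × 8.85×10⁻¹² × 4.22×10⁻³ / 1.03×10⁻⁴ = 5.91×10⁻⁹ F.
C₂ = κ₂ε₀A₂/d = 4.73 × 8.85×10⁻¹² × 4.95×10⁻³ / 1.03×10⁻⁴ = 2.01×10⁻⁹ F.
C = C₁ + C₂ = 7.92×10⁻⁹ F.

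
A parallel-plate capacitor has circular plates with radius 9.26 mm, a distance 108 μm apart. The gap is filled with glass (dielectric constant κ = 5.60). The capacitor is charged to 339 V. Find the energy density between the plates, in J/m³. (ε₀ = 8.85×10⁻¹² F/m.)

E = V/d = 339 / 1.08×10⁻⁴ = 3.14×10⁶ V/m.
u = ½κε₀E² = ½ × 5.60 × 8.85×10⁻¹² × (3.14×10⁶)² = 2.44×10² J/m³.

u ≈ 244 J/m³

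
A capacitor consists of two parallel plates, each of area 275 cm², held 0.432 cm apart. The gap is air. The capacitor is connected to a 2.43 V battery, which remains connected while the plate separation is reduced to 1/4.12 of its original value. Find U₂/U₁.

U₂/U₁ ≈ 4.12

Battery connected ⇒ V is held fixed.
C₂ = 4.12 C₁ and U = ½CV², so U₂/U₁ = C₂/C₁ = 4.12.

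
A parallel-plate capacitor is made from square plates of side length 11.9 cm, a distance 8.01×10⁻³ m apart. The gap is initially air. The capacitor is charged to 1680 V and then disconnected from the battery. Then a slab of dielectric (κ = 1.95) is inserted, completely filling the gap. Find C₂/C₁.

C = κε₀A/d scales with κ, so C₂/C₁ = κ = 1.95.

C₂/C₁ ≈ 1.95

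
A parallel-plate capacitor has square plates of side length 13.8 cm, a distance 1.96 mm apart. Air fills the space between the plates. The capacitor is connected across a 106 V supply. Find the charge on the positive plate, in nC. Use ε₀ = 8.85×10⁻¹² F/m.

Q ≈ 9.11 nC

A = (13.8 cm)² = 1.90×10⁻² m².
C = ε₀A/d = 8.85×10⁻¹² × 1.90×10⁻² / 1.96×10⁻³ = 8.60×10⁻¹¹ F.
Q = CV = 8.60×10⁻¹¹ × 106 = 9.11×10⁻⁹ C.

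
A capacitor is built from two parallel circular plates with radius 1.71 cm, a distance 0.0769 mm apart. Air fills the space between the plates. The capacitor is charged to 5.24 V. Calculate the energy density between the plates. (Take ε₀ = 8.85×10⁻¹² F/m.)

20.5 mJ/m³

E = V/d = 5.24 / 7.69×10⁻⁵ = 6.81×10⁴ V/m.
u = ½ε₀E² = ½ × 8.85×10⁻¹² × (6.81×10⁴)² = 2.05×10⁻² J/m³.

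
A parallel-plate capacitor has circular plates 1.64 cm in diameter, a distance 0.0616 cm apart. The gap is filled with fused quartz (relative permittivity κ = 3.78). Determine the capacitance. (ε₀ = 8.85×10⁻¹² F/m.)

A = π(1.64/2 cm)² = 2.11×10⁻⁴ m².
C = κε₀A/d = 3.78 × 8.85×10⁻¹² × 2.11×10⁻⁴ / 6.16×10⁻⁴ = 1.15×10⁻¹¹ F.

11.5 pF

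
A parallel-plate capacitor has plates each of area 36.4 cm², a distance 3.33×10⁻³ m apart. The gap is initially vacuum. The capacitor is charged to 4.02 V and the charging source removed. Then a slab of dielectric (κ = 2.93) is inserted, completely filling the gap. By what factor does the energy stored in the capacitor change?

0.341

Isolated ⇒ Q is held fixed.
C₂ = 2.93 C₁ and U = Q²/(2C), so U₂/U₁ = C₁/C₂ = 0.341.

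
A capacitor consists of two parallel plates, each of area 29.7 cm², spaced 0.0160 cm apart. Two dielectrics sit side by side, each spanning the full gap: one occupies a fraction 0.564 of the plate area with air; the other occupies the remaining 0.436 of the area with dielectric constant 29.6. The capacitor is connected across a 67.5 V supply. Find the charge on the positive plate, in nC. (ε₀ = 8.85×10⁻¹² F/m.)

149 nC

A = 29.7 cm² = 2.97×10⁻³ m².
Side-by-side slabs ⇒ two capacitors in parallel, each spanning the full gap.
C₁ = κ₁ε₀A₁/d = 1.00 × 8.85×10⁻¹² × 1.68×10⁻³ / 1.60×10⁻⁴ = 9.27×10⁻¹¹ F.
C₂ = κ₂ε₀A₂/d = 29.6 × 8.85×10⁻¹² × 1.29×10⁻³ / 1.60×10⁻⁴ = 2.12×10⁻⁹ F.
C = C₁ + C₂ = 2.21×10⁻⁹ F.
Q = CV = 2.21×10⁻⁹ × 67.5 = 1.49×10⁻⁷ C.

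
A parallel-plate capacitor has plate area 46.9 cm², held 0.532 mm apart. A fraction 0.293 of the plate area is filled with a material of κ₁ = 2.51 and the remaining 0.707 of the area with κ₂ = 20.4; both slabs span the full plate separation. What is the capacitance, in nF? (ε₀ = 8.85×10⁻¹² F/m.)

A = 46.9 cm² = 4.69×10⁻³ m².
Side-by-side slabs ⇒ two capacitors in parallel, each spanning the full gap.
C₁ = κ₁ε₀A₁/d = 2.51 × 8.85×10⁻¹² × 1.37×10⁻³ / 5.32×10⁻⁴ = 5.74×10⁻¹¹ F.
C₂ = κ₂ε₀A₂/d = 20.4 × 8.85×10⁻¹² × 3.32×10⁻³ / 5.32×10⁻⁴ = 1.13×10⁻⁹ F.
C = C₁ + C₂ = 1.18×10⁻⁹ F.

1.18 nF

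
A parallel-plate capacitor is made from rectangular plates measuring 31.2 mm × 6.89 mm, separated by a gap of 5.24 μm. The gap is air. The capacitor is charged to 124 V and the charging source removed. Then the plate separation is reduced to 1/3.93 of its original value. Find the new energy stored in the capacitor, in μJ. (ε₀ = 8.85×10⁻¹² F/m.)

A = 31.2 × 6.89 mm² = 2.15×10⁻⁴ m².
Initially C₁ = ε₀A/d = 8.85×10⁻¹² × 2.15×10⁻⁴ / 5.24×10⁻⁶ = 3.63×10⁻¹⁰ F.
U₁ = 2.79×10⁻⁶ J.
Isolated ⇒ Q is held fixed. C₂ = 3.93 C₁ and U = Q²/(2C), so U₂/U₁ = C₁/C₂ = 0.254.
U₂ = 0.254 × 2.79×10⁻⁶ = 7.10×10⁻⁷ J.

U ≈ 0.710 μJ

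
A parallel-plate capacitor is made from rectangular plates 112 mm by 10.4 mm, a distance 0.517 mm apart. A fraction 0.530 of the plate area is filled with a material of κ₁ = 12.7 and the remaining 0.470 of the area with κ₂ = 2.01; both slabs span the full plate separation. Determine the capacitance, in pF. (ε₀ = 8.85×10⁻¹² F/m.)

A = 112 × 10.4 mm² = 1.16×10⁻³ m².
Side-by-side slabs ⇒ two capacitors in parallel, each spanning the full gap.
C₁ = κ₁ε₀A₁/d = 12.7 × 8.85×10⁻¹² × 6.17×10⁻⁴ / 5.17×10⁻⁴ = 1.34×10⁻¹⁰ F.
C₂ = κ₂ε₀A₂/d = 2.01 × 8.85×10⁻¹² × 5.47×10⁻⁴ / 5.17×10⁻⁴ = 1.88×10⁻¹¹ F.
C = C₁ + C₂ = 1.53×10⁻¹⁰ F.

153 pF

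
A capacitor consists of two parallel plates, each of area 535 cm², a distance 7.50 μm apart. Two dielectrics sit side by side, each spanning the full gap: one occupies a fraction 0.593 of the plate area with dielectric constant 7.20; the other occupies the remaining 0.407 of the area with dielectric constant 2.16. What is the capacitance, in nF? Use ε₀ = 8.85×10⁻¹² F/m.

C ≈ 325 nF

A = 535 cm² = 5.35×10⁻² m².
Side-by-side slabs ⇒ two capacitors in parallel, each spanning the full gap.
C₁ = κ₁ε₀A₁/d = 7.20 × 8.85×10⁻¹² × 3.17×10⁻² / 7.50×10⁻⁶ = 2.70×10⁻⁷ F.
C₂ = κ₂ε₀A₂/d = 2.16 × 8.85×10⁻¹² × 2.18×10⁻² / 7.50×10⁻⁶ = 5.55×10⁻⁸ F.
C = C₁ + C₂ = 3.25×10⁻⁷ F.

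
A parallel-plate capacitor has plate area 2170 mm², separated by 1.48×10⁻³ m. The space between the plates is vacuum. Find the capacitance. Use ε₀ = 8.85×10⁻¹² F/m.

C ≈ 13.0 pF

A = 2170 mm² = 2.17×10⁻³ m².
C = ε₀A/d = 8.85×10⁻¹² × 2.17×10⁻³ / 1.48×10⁻³ = 1.30×10⁻¹¹ F.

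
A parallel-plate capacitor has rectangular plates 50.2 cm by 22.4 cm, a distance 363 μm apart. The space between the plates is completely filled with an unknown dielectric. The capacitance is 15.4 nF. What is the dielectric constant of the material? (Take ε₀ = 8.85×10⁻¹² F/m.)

κ ≈ 5.62

A = 50.2 × 22.4 cm² = 0.112 m².
κ = Cd/(ε₀A) = 1.54×10⁻⁸ × 3.63×10⁻⁴ / (8.85×10⁻¹² × 0.112) = 5.62.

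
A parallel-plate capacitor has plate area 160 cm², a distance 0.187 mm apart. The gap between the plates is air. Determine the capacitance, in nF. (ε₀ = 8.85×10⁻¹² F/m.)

A = 160 cm² = 1.60×10⁻² m².
C = ε₀A/d = 8.85×10⁻¹² × 1.60×10⁻² / 1.87×10⁻⁴ = 7.57×10⁻¹⁰ F.

C ≈ 0.757 nF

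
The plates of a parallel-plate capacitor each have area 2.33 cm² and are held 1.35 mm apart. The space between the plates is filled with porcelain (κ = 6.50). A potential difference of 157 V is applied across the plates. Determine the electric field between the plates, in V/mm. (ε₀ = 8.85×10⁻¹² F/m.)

E = V/d = 157 / 1.35×10⁻³ = 1.16×10⁵ V/m.

116 V/mm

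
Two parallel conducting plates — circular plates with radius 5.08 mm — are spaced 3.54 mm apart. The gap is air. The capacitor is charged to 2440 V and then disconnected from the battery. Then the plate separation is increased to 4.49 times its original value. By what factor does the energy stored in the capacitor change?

4.49

Isolated ⇒ Q is held fixed.
C₂ = 0.223 C₁ and U = Q²/(2C), so U₂/U₁ = C₁/C₂ = 4.49.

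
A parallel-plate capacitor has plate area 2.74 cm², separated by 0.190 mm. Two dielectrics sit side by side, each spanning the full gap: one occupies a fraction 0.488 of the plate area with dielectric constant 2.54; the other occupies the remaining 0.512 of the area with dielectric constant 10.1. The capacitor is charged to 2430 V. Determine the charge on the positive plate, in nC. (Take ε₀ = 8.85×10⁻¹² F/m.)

199 nC

A = 2.74 cm² = 2.74×10⁻⁴ m².
Side-by-side slabs ⇒ two capacitors in parallel, each spanning the full gap.
C₁ = κ₁ε₀A₁/d = 2.54 × 8.85×10⁻¹² × 1.34×10⁻⁴ / 1.90×10⁻⁴ = 1.58×10⁻¹¹ F.
C₂ = κ₂ε₀A₂/d = 10.1 × 8.85×10⁻¹² × 1.40×10⁻⁴ / 1.90×10⁻⁴ = 6.60×10⁻¹¹ F.
C = C₁ + C₂ = 8.18×10⁻¹¹ F.
Q = CV = 8.18×10⁻¹¹ × 2430 = 1.99×10⁻⁷ C.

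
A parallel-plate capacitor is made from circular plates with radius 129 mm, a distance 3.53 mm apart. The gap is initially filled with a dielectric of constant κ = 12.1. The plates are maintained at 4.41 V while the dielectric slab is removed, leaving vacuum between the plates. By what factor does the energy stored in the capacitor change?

U₂/U₁ ≈ 0.0826

Battery connected ⇒ V is held fixed.
C₂ = 0.0826 C₁ and U = ½CV², so U₂/U₁ = C₂/C₁ = 0.0826.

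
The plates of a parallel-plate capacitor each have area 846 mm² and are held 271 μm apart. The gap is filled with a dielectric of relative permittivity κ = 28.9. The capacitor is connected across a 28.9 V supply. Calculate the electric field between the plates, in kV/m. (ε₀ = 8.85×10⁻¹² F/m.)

107 kV/m

E = V/d = 28.9 / 2.71×10⁻⁴ = 1.07×10⁵ V/m.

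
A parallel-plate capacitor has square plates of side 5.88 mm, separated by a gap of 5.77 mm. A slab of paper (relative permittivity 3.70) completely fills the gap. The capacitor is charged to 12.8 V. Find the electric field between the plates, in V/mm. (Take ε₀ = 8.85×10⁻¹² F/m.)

E ≈ 2.22 V/mm

E = V/d = 12.8 / 5.77×10⁻³ = 2.22×10³ V/m.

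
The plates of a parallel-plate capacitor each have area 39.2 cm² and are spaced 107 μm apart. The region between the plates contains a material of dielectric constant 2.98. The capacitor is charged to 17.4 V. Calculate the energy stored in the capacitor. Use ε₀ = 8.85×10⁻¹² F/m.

A = 39.2 cm² = 3.92×10⁻³ m².
C = κε₀A/d = 2.98 × 8.85×10⁻¹² × 3.92×10⁻³ / 1.07×10⁻⁴ = 9.66×10⁻¹⁰ F.
U = ½CV² = ½ × 9.66×10⁻¹⁰ × (17.4)² = 1.46×10⁻⁷ J.

146 nJ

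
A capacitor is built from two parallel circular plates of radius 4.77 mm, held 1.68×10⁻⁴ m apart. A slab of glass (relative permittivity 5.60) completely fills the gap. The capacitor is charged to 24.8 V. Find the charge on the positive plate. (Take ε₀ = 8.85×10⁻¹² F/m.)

Q ≈ 0.523 nC

A = π(4.77 mm)² = 7.15×10⁻⁵ m².
C = κε₀A/d = 5.60 × 8.85×10⁻¹² × 7.15×10⁻⁵ / 1.68×10⁻⁴ = 2.11×10⁻¹¹ F.
Q = CV = 2.11×10⁻¹¹ × 24.8 = 5.23×10⁻¹⁰ C.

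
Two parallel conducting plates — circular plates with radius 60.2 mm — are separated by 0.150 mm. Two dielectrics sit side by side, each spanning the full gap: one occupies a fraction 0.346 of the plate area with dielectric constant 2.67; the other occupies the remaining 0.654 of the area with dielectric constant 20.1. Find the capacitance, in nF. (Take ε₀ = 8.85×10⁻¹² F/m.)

A = π(60.2 mm)² = 1.14×10⁻² m².
Side-by-side slabs ⇒ two capacitors in parallel, each spanning the full gap.
C₁ = κ₁ε₀A₁/d = 2.67 × 8.85×10⁻¹² × 3.94×10⁻³ / 1.50×10⁻⁴ = 6.21×10⁻¹⁰ F.
C₂ = κ₂ε₀A₂/d = 20.1 × 8.85×10⁻¹² × 7.45×10⁻³ / 1.50×10⁻⁴ = 8.83×10⁻⁹ F.
C = C₁ + C₂ = 9.45×10⁻⁹ F.

9.45 nF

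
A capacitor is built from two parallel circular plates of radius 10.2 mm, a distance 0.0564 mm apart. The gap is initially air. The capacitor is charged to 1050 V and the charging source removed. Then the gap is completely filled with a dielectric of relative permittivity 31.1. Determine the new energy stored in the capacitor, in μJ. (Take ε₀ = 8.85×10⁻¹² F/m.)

U ≈ 0.909 μJ

A = π(10.2 mm)² = 3.27×10⁻⁴ m².
Initially C₁ = ε₀A/d = 8.85×10⁻¹² × 3.27×10⁻⁴ / 5.64×10⁻⁵ = 5.13×10⁻¹¹ F.
U₁ = 2.83×10⁻⁵ J.
Isolated ⇒ Q is held fixed. C₂ = 31.1 C₁ and U = Q²/(2C), so U₂/U₁ = C₁/C₂ = 0.0322.
U₂ = 0.0322 × 2.83×10⁻⁵ = 9.09×10⁻⁷ J.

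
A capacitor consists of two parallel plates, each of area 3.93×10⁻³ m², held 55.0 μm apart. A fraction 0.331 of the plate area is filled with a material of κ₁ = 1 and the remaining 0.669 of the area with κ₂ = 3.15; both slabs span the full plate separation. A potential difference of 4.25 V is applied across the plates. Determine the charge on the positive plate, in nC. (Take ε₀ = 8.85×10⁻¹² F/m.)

Q ≈ 6.55 nC

Side-by-side slabs ⇒ two capacitors in parallel, each spanning the full gap.
C₁ = κ₁ε₀A₁/d = 1.00 × 8.85×10⁻¹² × 1.30×10⁻³ / 5.50×10⁻⁵ = 2.09×10⁻¹⁰ F.
C₂ = κ₂ε₀A₂/d = 3.15 × 8.85×10⁻¹² × 2.63×10⁻³ / 5.50×10⁻⁵ = 1.33×10⁻⁹ F.
C = C₁ + C₂ = 1.54×10⁻⁹ F.
Q = CV = 1.54×10⁻⁹ × 4.25 = 6.55×10⁻⁹ C.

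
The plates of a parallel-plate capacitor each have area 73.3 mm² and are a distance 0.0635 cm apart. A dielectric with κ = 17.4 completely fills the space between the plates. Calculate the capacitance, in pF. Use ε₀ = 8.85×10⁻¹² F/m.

C ≈ 17.8 pF

A = 73.3 mm² = 7.33×10⁻⁵ m².
C = κε₀A/d = 17.4 × 8.85×10⁻¹² × 7.33×10⁻⁵ / 6.35×10⁻⁴ = 1.78×10⁻¹¹ F.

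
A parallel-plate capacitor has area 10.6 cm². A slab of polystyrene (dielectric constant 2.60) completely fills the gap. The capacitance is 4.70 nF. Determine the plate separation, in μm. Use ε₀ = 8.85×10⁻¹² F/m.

A = 10.6 cm² = 1.06×10⁻³ m².
d = κε₀A/C = 2.60 × 8.85×10⁻¹² × 1.06×10⁻³ / 4.70×10⁻⁹ = 5.19×10⁻⁶ m.

5.19 μm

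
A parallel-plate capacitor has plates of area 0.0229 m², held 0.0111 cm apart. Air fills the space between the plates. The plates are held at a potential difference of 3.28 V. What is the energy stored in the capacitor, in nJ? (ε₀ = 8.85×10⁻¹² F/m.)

C = ε₀A/d = 8.85×10⁻¹² × 2.29×10⁻² / 1.11×10⁻⁴ = 1.83×10⁻⁹ F.
U = ½CV² = ½ × 1.83×10⁻⁹ × (3.28)² = 9.82×10⁻⁹ J.

U ≈ 9.82 nJ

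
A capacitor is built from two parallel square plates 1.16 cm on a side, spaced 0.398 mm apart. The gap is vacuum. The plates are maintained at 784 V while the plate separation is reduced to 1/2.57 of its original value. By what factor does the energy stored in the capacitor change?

Battery connected ⇒ V is held fixed.
C₂ = 2.57 C₁ and U = ½CV², so U₂/U₁ = C₂/C₁ = 2.57.

U₂/U₁ ≈ 2.57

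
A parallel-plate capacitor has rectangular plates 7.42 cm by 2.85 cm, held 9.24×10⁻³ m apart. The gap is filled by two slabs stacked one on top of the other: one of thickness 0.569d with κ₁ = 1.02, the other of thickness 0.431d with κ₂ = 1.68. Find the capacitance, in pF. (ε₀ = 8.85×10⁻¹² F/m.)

C ≈ 2.49 pF

A = 7.42 × 2.85 cm² = 2.11×10⁻³ m².
Stacked slabs ⇒ two capacitors in series, each with the full plate area.
C₁ = κ₁ε₀A/d₁ = 1.02 × 8.85×10⁻¹² × 2.11×10⁻³ / 5.26×10⁻³ = 3.63×10⁻¹² F.
C₂ = κ₂ε₀A/d₂ = 1.68 × 8.85×10⁻¹² × 2.11×10⁻³ / 3.98×10⁻³ = 7.89×10⁻¹² F.
C = (1/C₁ + 1/C₂)⁻¹ = 2.49×10⁻¹² F.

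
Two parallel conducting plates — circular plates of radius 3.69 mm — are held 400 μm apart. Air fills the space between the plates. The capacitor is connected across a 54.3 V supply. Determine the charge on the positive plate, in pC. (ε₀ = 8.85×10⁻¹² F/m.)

A = π(3.69 mm)² = 4.28×10⁻⁵ m².
C = ε₀A/d = 8.85×10⁻¹² × 4.28×10⁻⁵ / 4.00×10⁻⁴ = 9.46×10⁻¹³ F.
Q = CV = 9.46×10⁻¹³ × 54.3 = 5.14×10⁻¹¹ C.

Q ≈ 51.4 pC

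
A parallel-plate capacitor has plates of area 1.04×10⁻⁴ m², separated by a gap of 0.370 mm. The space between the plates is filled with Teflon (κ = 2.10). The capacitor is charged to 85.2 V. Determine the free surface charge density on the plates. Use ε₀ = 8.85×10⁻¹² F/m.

C = κε₀A/d = 2.10 × 8.85×10⁻¹² × 1.04×10⁻⁴ / 3.70×10⁻⁴ = 5.22×10⁻¹² F.
σ = Q/A = CV/A = 5.22×10⁻¹² × 85.2 / 1.04×10⁻⁴ = 4.28×10⁻⁶ C/m².

4.28 μC/m²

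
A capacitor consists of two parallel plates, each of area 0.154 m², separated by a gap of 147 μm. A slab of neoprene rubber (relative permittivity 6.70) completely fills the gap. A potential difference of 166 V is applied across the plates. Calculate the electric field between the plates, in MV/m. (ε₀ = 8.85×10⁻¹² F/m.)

1.13 MV/m

E = V/d = 166 / 1.47×10⁻⁴ = 1.13×10⁶ V/m.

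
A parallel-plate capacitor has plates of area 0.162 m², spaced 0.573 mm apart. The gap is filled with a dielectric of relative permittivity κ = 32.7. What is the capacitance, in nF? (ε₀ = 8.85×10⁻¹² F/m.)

C = κε₀A/d = 32.7 × 8.85×10⁻¹² × 0.162 / 5.73×10⁻⁴ = 8.18×10⁻⁸ F.

81.8 nF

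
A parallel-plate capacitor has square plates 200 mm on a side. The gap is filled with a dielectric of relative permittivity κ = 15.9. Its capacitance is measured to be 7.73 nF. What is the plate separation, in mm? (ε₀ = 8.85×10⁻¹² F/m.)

A = (200 mm)² = 4.00×10⁻² m².
d = κε₀A/C = 15.9 × 8.85×10⁻¹² × 4.00×10⁻² / 7.73×10⁻⁹ = 7.28×10⁻⁴ m.

0.728 mm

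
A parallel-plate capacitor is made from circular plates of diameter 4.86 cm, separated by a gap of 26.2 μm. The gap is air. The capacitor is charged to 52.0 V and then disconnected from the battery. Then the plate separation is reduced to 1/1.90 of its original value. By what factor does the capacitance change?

C = ε₀A/d scales as 1/d, so C₂/C₁ = d₁/d₂ = 1.90.

1.90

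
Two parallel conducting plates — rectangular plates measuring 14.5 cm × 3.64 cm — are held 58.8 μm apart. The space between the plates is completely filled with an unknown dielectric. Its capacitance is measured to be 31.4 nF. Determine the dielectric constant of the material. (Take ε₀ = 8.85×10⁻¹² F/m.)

A = 14.5 × 3.64 cm² = 5.28×10⁻³ m².
κ = Cd/(ε₀A) = 3.14×10⁻⁸ × 5.88×10⁻⁵ / (8.85×10⁻¹² × 5.28×10⁻³) = 39.5.

κ ≈ 39.5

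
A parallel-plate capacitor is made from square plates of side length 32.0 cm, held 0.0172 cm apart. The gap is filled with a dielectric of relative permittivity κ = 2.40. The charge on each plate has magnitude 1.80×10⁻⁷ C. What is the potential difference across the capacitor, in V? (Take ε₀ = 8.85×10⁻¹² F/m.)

A = (32.0 cm)² = 0.102 m².
C = κε₀A/d = 2.40 × 8.85×10⁻¹² × 0.102 / 1.72×10⁻⁴ = 1.26×10⁻⁸ F.
V = Q/C = 1.80×10⁻⁷ / 1.26×10⁻⁸ = 14.2 V.

V ≈ 14.2 V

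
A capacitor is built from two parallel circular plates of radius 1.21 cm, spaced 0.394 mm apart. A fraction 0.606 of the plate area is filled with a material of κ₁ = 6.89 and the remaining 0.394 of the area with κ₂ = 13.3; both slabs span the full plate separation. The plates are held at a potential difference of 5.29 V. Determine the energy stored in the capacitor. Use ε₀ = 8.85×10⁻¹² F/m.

A = π(1.21 cm)² = 4.60×10⁻⁴ m².
Side-by-side slabs ⇒ two capacitors in parallel, each spanning the full gap.
C₁ = κ₁ε₀A₁/d = 6.89 × 8.85×10⁻¹² × 2.79×10⁻⁴ / 3.94×10⁻⁴ = 4.31×10⁻¹¹ F.
C₂ = κ₂ε₀A₂/d = 13.3 × 8.85×10⁻¹² × 1.81×10⁻⁴ / 3.94×10⁻⁴ = 5.41×10⁻¹¹ F.
C = C₁ + C₂ = 9.73×10⁻¹¹ F.
U = ½CV² = ½ × 9.73×10⁻¹¹ × (5.29)² = 1.36×10⁻⁹ J.

U ≈ 1.36 nJ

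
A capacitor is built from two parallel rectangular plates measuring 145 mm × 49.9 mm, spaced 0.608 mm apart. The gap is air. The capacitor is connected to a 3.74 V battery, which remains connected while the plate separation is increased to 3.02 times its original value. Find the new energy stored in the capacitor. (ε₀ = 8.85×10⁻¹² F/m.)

U ≈ 244 pJ

A = 145 × 49.9 mm² = 7.24×10⁻³ m².
Initially C₁ = ε₀A/d = 8.85×10⁻¹² × 7.24×10⁻³ / 6.08×10⁻⁴ = 1.05×10⁻¹⁰ F.
U₁ = 7.37×10⁻¹⁰ J.
Battery connected ⇒ V is held fixed. C₂ = 0.331 C₁ and U = ½CV², so U₂/U₁ = C₂/C₁ = 0.331.
U₂ = 0.331 × 7.37×10⁻¹⁰ = 2.44×10⁻¹⁰ J.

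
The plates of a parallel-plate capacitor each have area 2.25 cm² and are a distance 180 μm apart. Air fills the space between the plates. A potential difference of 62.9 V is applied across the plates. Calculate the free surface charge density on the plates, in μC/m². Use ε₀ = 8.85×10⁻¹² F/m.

A = 2.25 cm² = 2.25×10⁻⁴ m².
C = ε₀A/d = 8.85×10⁻¹² × 2.25×10⁻⁴ / 1.80×10⁻⁴ = 1.11×10⁻¹¹ F.
σ = Q/A = CV/A = 1.11×10⁻¹¹ × 62.9 / 2.25×10⁻⁴ = 3.09×10⁻⁶ C/m².

σ ≈ 3.09 μC/m²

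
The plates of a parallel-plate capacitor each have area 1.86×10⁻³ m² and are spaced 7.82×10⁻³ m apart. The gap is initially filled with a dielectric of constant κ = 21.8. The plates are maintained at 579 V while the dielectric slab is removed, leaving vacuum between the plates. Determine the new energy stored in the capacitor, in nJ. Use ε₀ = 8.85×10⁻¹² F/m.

Initially C₁ = κε₀A/d = 21.8 × 8.85×10⁻¹² × 1.86×10⁻³ / 7.82×10⁻³ = 4.59×10⁻¹¹ F.
U₁ = 7.69×10⁻⁶ J.
Battery connected ⇒ V is held fixed. C₂ = 0.0459 C₁ and U = ½CV², so U₂/U₁ = C₂/C₁ = 0.0459.
U₂ = 0.0459 × 7.69×10⁻⁶ = 3.53×10⁻⁷ J.

353 nJ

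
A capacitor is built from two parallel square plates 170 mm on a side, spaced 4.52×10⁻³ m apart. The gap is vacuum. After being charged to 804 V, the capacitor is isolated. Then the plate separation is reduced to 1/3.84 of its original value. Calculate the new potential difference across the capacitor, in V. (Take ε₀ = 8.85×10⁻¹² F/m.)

209 V

A = (170 mm)² = 2.89×10⁻² m².
Initially C₁ = ε₀A/d = 8.85×10⁻¹² × 2.89×10⁻² / 4.52×10⁻³ = 5.66×10⁻¹¹ F.
V₁ = 8.04×10² V.
Isolated ⇒ Q is held fixed. C₂ = 3.84 C₁ and V = Q/C, so V₂/V₁ = C₁/C₂ = 0.260.
V₂ = 0.260 × 8.04×10² = 2.09×10² V.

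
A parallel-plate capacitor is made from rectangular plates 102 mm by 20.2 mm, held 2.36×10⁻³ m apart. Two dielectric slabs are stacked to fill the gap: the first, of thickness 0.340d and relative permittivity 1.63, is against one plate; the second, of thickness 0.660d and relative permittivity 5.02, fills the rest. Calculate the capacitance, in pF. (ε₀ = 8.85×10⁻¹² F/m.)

A = 102 × 20.2 mm² = 2.06×10⁻³ m².
Stacked slabs ⇒ two capacitors in series, each with the full plate area.
C₁ = κ₁ε₀A/d₁ = 1.63 × 8.85×10⁻¹² × 2.06×10⁻³ / 8.02×10⁻⁴ = 3.70×10⁻¹¹ F.
C₂ = κ₂ε₀A/d₂ = 5.02 × 8.85×10⁻¹² × 2.06×10⁻³ / 1.56×10⁻³ = 5.88×10⁻¹¹ F.
C = (1/C₁ + 1/C₂)⁻¹ = 2.27×10⁻¹¹ F.

22.7 pF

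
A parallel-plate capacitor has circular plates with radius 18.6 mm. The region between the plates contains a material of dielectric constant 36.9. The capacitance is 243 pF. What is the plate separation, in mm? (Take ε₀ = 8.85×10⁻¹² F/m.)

d ≈ 1.46 mm

A = π(18.6 mm)² = 1.09×10⁻³ m².
d = κε₀A/C = 36.9 × 8.85×10⁻¹² × 1.09×10⁻³ / 2.43×10⁻¹⁰ = 1.46×10⁻³ m.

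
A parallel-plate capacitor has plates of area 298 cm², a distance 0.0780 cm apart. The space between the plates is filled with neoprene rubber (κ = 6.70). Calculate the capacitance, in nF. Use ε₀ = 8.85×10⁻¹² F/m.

C ≈ 2.27 nF

A = 298 cm² = 2.98×10⁻² m².
C = κε₀A/d = 6.70 × 8.85×10⁻¹² × 2.98×10⁻² / 7.80×10⁻⁴ = 2.27×10⁻⁹ F.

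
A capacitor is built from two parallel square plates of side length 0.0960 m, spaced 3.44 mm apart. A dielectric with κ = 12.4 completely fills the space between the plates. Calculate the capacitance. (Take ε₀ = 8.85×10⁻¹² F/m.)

C ≈ 294 pF

A = (0.0960 m)² = 9.22×10⁻³ m².
C = κε₀A/d = 12.4 × 8.85×10⁻¹² × 9.22×10⁻³ / 3.44×10⁻³ = 2.94×10⁻¹⁰ F.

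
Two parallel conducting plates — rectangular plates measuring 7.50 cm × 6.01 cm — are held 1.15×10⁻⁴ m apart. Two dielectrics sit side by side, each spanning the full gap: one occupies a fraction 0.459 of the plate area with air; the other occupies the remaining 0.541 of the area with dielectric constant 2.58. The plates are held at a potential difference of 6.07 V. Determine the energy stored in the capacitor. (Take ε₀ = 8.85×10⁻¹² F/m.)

A = 7.50 × 6.01 cm² = 4.51×10⁻³ m².
Side-by-side slabs ⇒ two capacitors in parallel, each spanning the full gap.
C₁ = κ₁ε₀A₁/d = 1.00 × 8.85×10⁻¹² × 2.07×10⁻³ / 1.15×10⁻⁴ = 1.59×10⁻¹⁰ F.
C₂ = κ₂ε₀A₂/d = 2.58 × 8.85×10⁻¹² × 2.44×10⁻³ / 1.15×10⁻⁴ = 4.84×10⁻¹⁰ F.
C = C₁ + C₂ = 6.43×10⁻¹⁰ F.
U = ½CV² = ½ × 6.43×10⁻¹⁰ × (6.07)² = 1.19×10⁻⁸ J.

11.9 nJ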